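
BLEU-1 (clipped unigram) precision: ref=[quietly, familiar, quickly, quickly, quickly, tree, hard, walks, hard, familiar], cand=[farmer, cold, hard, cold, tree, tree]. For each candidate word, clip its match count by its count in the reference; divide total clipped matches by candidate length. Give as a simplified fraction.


Reference word counts: {'familiar': 2, 'hard': 2, 'quickly': 3, 'quietly': 1, 'tree': 1, 'walks': 1}
Checking each candidate word (with clipping):
  'farmer' -> not in reference -> no match (matches: 0)
  'cold' -> not in reference -> no match (matches: 0)
  'hard' -> in reference (ref count 2, used 1/2) -> match (matches: 1)
  'cold' -> not in reference -> no match (matches: 1)
  'tree' -> in reference (ref count 1, used 1/1) -> match (matches: 2)
  'tree' -> ref count 1 already used up (1/1) -> clipped, no match (matches: 2)
Clipped matches: 2, Candidate length: 6
Precision = 2/6 = 1/3

1/3


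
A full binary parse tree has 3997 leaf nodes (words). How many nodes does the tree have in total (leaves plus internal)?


Leaf nodes (terminals): 3997
Internal nodes = n - 1 = 3997 - 1 = 3996
Total = leaves + internal = 3997 + 3996 = 7993

7993


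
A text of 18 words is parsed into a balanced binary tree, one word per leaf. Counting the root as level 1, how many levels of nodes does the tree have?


In a balanced binary tree with n leaves the deepest leaf is ceil(log2(n)) edges below the root,
so counting node levels inclusive of root and leaves gives ceil(log2(n)) + 1 levels.
log2(18) = 4.1699
ceil(4.1699) = 5
levels = 5 + 1 = 6

6


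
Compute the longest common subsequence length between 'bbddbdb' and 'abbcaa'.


DP table for LCS of 'bbddbdb' and 'abbcaa':
       a  b  b  c  a  a
    0  0  0  0  0  0  0
  b 0  0  1  1  1  1  1
  b 0  0  1  2  2  2  2
  d 0  0  1  2  2  2  2
  d 0  0  1  2  2  2  2
  b 0  0  1  2  2  2  2
  d 0  0  1  2  2  2  2
  b 0  0  1  2  2  2  2
LCS: 'bb'
LCS length = 2

2


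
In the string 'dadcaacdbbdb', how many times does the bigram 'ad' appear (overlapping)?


Scanning 'dadcaacdbbdb' for bigram 'ad':
  Position 0: 'da' -> no
  Position 1: 'ad' -> MATCH
  Position 2: 'dc' -> no
  Position 3: 'ca' -> no
  Position 4: 'aa' -> no
  Position 5: 'ac' -> no
  Position 6: 'cd' -> no
  Position 7: 'db' -> no
  Position 8: 'bb' -> no
  Position 9: 'bd' -> no
  Position 10: 'db' -> no
Total matches: 1

1


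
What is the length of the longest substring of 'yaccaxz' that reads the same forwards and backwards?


Scanning 'yaccaxz' for palindromic substrings.
Substring at positions 1-4: 'acca'.
Check: reverse('acca') = 'acca' -> palindrome confirmed.
Neighbouring characters ('y' / 'x') break symmetry, so it cannot extend further.
No longer palindromic substring exists; longest length = 4

4


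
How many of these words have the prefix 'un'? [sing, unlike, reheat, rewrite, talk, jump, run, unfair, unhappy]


Checking each word for prefix 'un':
  'sing' -> no (count: 0)
  'unlike' -> YES, starts with 'un' (count: 1)
  'reheat' -> no (count: 1)
  'rewrite' -> no (count: 1)
  'talk' -> no (count: 1)
  'jump' -> no (count: 1)
  'run' -> no (count: 1)
  'unfair' -> YES, starts with 'un' (count: 2)
  'unhappy' -> YES, starts with 'un' (count: 3)
Total with prefix 'un': 3

3


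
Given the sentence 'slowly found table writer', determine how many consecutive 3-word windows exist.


Word trigrams from [4] words:
  Trigram 1: (slowly found table)
  Trigram 2: (found table writer)
Total word trigrams: 4 - 2 = 2

2


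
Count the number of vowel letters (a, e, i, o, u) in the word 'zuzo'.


Scanning each character of 'zuzo':
  Position 1: 'z' -> consonant (running count: 0)
  Position 2: 'u' -> vowel (running count: 1)
  Position 3: 'z' -> consonant (running count: 1)
  Position 4: 'o' -> vowel (running count: 2)
Total vowels: 2

2


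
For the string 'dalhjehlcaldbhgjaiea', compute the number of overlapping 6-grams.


String 'dalhjehlcaldbhgjaiea' has length L = 20.
Number of overlapping n-grams = L - n + 1
Substituting: 20 - 6 + 1 = 15

15


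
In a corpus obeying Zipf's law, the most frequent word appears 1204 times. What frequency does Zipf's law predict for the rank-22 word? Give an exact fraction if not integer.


Zipf's law: freq(rank) = f1 / rank
f1 = 1204, rank = 22
freq = 1204 / 22
GCD(1204, 22) = 2
Simplified: 602/11

602/11


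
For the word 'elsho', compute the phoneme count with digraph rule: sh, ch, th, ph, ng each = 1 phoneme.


Parsing 'elsho' greedily, digraphs first:
  'e' -> vowel phoneme (phonemes so far: 1)
  'l' -> consonant phoneme (phonemes so far: 2)
  'sh' -> digraph (1 consonant phoneme) (phonemes so far: 3)
  'o' -> vowel phoneme (phonemes so far: 4)
Total phonemes: 4

4


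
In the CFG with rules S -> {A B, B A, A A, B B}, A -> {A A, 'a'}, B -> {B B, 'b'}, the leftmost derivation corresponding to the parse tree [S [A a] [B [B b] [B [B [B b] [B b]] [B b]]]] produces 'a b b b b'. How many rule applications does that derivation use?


Every bracketed nonterminal node [X ...] in the tree is produced by exactly one rule application.
Reading the tree off as a leftmost derivation:
  Step 1: S  =>  A B   (applied S -> A B)
  Step 2: A B  =>  a B   (applied A -> a)
  Step 3: a B  =>  a B B   (applied B -> B B)
  Step 4: a B B  =>  a b B   (applied B -> b)
  Step 5: a b B  =>  a b B B   (applied B -> B B)
  Step 6: a b B B  =>  a b B B B   (applied B -> B B)
  Step 7: a b B B B  =>  a b b B B   (applied B -> b)
  Step 8: a b b B B  =>  a b b b B   (applied B -> b)
  Step 9: a b b b B  =>  a b b b b   (applied B -> b)
Final yield: a b b b b
Total rewrite steps: 9

9


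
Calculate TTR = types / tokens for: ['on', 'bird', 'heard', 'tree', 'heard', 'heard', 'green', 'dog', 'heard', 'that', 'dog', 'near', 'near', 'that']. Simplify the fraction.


Tokens: 14
Unique types: ('bird', 'dog', 'green', 'heard', 'near', 'on', 'that', 'tree') = 8
TTR = 8/14
Simplify: divide both by 2 -> 4/7
TTR = 4/7

4/7


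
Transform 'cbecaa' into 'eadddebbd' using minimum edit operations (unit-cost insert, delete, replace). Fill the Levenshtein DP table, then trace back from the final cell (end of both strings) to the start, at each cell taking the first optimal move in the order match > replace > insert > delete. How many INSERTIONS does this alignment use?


Edit distance = 8. Backtracking from cell (6, 9) with preference match > replace > insert > delete,
then listing the resulting alignment 'cbecaa' -> 'eadddebbd' left to right:
  Step 1: insert 'e' [insertion #1]
  Step 2: insert 'a' [insertion #2]
  Step 3: insert 'd' [insertion #3]
  Step 4: replace c->d
  Step 5: replace b->d
  Step 6: keep 'e'
  Step 7: replace c->b
  Step 8: replace a->b
  Step 9: replace a->d
Total insertions: 3

3


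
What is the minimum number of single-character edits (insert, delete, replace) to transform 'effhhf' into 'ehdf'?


Building DP table for s1='effhhf' (len 6) and s2='ehdf' (len 4):
       e  h  d  f
    0  1  2  3  4
  e 1  0  1  2  3
  f 2  1  1  2  2
  f 3  2  2  2  2
  h 4  3  2  3  3
  h 5  4  3  3  4
  f 6  5  4  4  3
Edit distance = dp[6][4] = 3

3


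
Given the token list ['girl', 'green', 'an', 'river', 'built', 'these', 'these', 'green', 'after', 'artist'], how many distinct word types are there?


Listing all tokens and tracking unique types:
  Token 1: 'girl' -> NEW (unique so far: 1)
  Token 2: 'green' -> NEW (unique so far: 2)
  Token 3: 'an' -> NEW (unique so far: 3)
  Token 4: 'river' -> NEW (unique so far: 4)
  Token 5: 'built' -> NEW (unique so far: 5)
  Token 6: 'these' -> NEW (unique so far: 6)
  Token 7: 'these' -> duplicate (unique so far: 6)
  Token 8: 'green' -> duplicate (unique so far: 6)
  Token 9: 'after' -> NEW (unique so far: 7)
  Token 10: 'artist' -> NEW (unique so far: 8)
Unique types: ('after', 'an', 'artist', 'built', 'girl', 'green', 'river', 'these')
Vocabulary size: 8

8


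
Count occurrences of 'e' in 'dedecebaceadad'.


Scanning 'dedecebaceadad' for 'e':
  Position 1: 'e' -> MATCH (count: 1)
  Position 3: 'e' -> MATCH (count: 2)
  Position 5: 'e' -> MATCH (count: 3)
  Position 9: 'e' -> MATCH (count: 4)
Total occurrences of 'e': 4

4


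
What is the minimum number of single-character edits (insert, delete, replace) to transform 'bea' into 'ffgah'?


Building DP table for s1='bea' (len 3) and s2='ffgah' (len 5):
       f  f  g  a  h
    0  1  2  3  4  5
  b 1  1  2  3  4  5
  e 2  2  2  3  4  5
  a 3  3  3  3  3  4
Edit distance = dp[3][5] = 4

4


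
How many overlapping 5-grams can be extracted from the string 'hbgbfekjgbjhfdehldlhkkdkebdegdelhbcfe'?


String 'hbgbfekjgbjhfdehldlhkkdkebdegdelhbcfe' has length L = 37.
Number of overlapping n-grams = L - n + 1
Substituting: 37 - 5 + 1 = 33

33


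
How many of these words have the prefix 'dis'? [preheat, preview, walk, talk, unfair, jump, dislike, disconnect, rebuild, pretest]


Checking each word for prefix 'dis':
  'preheat' -> no (count: 0)
  'preview' -> no (count: 0)
  'walk' -> no (count: 0)
  'talk' -> no (count: 0)
  'unfair' -> no (count: 0)
  'jump' -> no (count: 0)
  'dislike' -> YES, starts with 'dis' (count: 1)
  'disconnect' -> YES, starts with 'dis' (count: 2)
  'rebuild' -> no (count: 2)
  'pretest' -> no (count: 2)
Total with prefix 'dis': 2

2


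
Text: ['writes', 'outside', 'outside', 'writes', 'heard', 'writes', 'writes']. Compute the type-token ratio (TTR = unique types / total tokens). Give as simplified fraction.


Tokens: 7
Unique types: ('heard', 'outside', 'writes') = 3
TTR = 3/7
Already in lowest terms.

3/7


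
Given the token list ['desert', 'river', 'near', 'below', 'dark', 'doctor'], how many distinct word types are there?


Listing all tokens and tracking unique types:
  Token 1: 'desert' -> NEW (unique so far: 1)
  Token 2: 'river' -> NEW (unique so far: 2)
  Token 3: 'near' -> NEW (unique so far: 3)
  Token 4: 'below' -> NEW (unique so far: 4)
  Token 5: 'dark' -> NEW (unique so far: 5)
  Token 6: 'doctor' -> NEW (unique so far: 6)
Unique types: ('below', 'dark', 'desert', 'doctor', 'near', 'river')
Vocabulary size: 6

6


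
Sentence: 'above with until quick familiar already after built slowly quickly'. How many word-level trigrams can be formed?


Word trigrams from [10] words:
  Trigram 1: (above with until)
  Trigram 2: (with until quick)
  Trigram 3: (until quick familiar)
  Trigram 4: (quick familiar already)
  Trigram 5: (familiar already after)
  Trigram 6: (already after built)
  Trigram 7: (after built slowly)
  Trigram 8: (built slowly quickly)
Total word trigrams: 10 - 2 = 8

8


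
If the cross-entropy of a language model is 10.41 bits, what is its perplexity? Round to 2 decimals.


Perplexity formula: PP = 2^H
H = 10.41
PP = 2^10.41
Decompose: 2^10.41 = 2^10 * 2^0.41
2^10 = 1024, 2^0.41 ~ 1.3286858
PP ~ 1024 * 1.3286858 = 1360.5742592
Rounded to 2 decimals: 1360.57

1360.57


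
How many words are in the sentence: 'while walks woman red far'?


Counting words by splitting on spaces:
  Word 1: 'while'
  Word 2: 'walks'
  Word 3: 'woman'
  Word 4: 'red'
  Word 5: 'far'
Total words: 5

5


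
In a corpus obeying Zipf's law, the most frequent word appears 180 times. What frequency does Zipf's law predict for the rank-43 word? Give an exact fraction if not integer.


Zipf's law: freq(rank) = f1 / rank
f1 = 180, rank = 43
freq = 180 / 43
GCD(180, 43) = 1
Simplified: 180/43

180/43


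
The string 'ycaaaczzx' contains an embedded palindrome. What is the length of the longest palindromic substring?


Scanning 'ycaaaczzx' for palindromic substrings.
Substring at positions 1-5: 'caaac'.
Check: reverse('caaac') = 'caaac' -> palindrome confirmed.
Neighbouring characters ('y' / 'z') break symmetry, so it cannot extend further.
No longer palindromic substring exists; longest length = 5

5


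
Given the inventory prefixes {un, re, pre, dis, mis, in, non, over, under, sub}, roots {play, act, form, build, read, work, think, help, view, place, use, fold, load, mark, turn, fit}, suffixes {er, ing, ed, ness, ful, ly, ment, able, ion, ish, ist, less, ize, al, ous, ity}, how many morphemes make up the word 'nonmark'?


Segmenting 'nonmark' against the inventory:
  'non' -> prefix (morpheme 1)
  'mark' -> root (morpheme 2)
Total morphemes: 2

2


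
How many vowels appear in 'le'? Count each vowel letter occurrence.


Scanning each character of 'le':
  Position 1: 'l' -> consonant (running count: 0)
  Position 2: 'e' -> vowel (running count: 1)
Total vowels: 1

1


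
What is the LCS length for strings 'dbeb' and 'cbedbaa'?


DP table for LCS of 'dbeb' and 'cbedbaa':
       c  b  e  d  b  a  a
    0  0  0  0  0  0  0  0
  d 0  0  0  0  1  1  1  1
  b 0  0  1  1  1  2  2  2
  e 0  0  1  2  2  2  2  2
  b 0  0  1  2  2  3  3  3
LCS: 'beb'
LCS length = 3

3


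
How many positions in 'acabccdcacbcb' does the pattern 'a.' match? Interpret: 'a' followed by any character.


Pattern: a. means 'a' followed by any character.
Scanning 'acabccdcacbcb' position-by-position:
  Pos 0: window 'ac' -> MATCH
  Pos 1: window 'ca' -> no
  Pos 2: window 'ab' -> MATCH
  Pos 3: window 'bc' -> no
  Pos 4: window 'cc' -> no
  Pos 5: window 'cd' -> no
  Pos 6: window 'dc' -> no
  Pos 7: window 'ca' -> no
  Pos 8: window 'ac' -> MATCH
  Pos 9: window 'cb' -> no
  Pos 10: window 'bc' -> no
  Pos 11: window 'cb' -> no
  Pos 12: window 'b' -> no
Total matches: 3

3


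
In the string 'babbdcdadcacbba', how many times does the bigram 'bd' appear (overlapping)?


Scanning 'babbdcdadcacbba' for bigram 'bd':
  Position 0: 'ba' -> no
  Position 1: 'ab' -> no
  Position 2: 'bb' -> no
  Position 3: 'bd' -> MATCH
  Position 4: 'dc' -> no
  Position 5: 'cd' -> no
  Position 6: 'da' -> no
  Position 7: 'ad' -> no
  Position 8: 'dc' -> no
  Position 9: 'ca' -> no
  Position 10: 'ac' -> no
  Position 11: 'cb' -> no
  Position 12: 'bb' -> no
  Position 13: 'ba' -> no
Total matches: 1

1


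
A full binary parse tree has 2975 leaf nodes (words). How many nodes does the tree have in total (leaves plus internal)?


Leaf nodes (terminals): 2975
Internal nodes = n - 1 = 2975 - 1 = 2974
Total = leaves + internal = 2975 + 2974 = 5949

5949


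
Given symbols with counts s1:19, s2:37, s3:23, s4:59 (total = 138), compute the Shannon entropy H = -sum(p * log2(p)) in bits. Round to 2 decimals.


Computing entropy H = -sum(p_i * log2(p_i)):
  s1: p = 19/138 = 0.1377, -p*log2(p) = 0.3939
  s2: p = 37/138 = 0.2681, -p*log2(p) = 0.5092
  s3: p = 23/138 = 0.1667, -p*log2(p) = 0.4308
  s4: p = 59/138 = 0.4275, -p*log2(p) = 0.5241
H = sum of terms = 1.8580
Rounded to 2 decimals: 1.86

1.86


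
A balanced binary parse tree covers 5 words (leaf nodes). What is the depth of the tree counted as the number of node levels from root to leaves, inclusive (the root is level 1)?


In a balanced binary tree with n leaves the deepest leaf is ceil(log2(n)) edges below the root,
so counting node levels inclusive of root and leaves gives ceil(log2(n)) + 1 levels.
log2(5) = 2.3219
ceil(2.3219) = 3
levels = 3 + 1 = 4

4


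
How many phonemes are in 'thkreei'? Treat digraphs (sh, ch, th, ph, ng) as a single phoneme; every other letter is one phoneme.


Parsing 'thkreei' greedily, digraphs first:
  'th' -> digraph (1 consonant phoneme) (phonemes so far: 1)
  'k' -> consonant phoneme (phonemes so far: 2)
  'r' -> consonant phoneme (phonemes so far: 3)
  'e' -> vowel phoneme (phonemes so far: 4)
  'e' -> vowel phoneme (phonemes so far: 5)
  'i' -> vowel phoneme (phonemes so far: 6)
Total phonemes: 6

6


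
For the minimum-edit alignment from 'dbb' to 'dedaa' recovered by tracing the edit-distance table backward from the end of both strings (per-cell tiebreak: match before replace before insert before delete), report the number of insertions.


Edit distance = 4. Backtracking from cell (3, 5) with preference match > replace > insert > delete,
then listing the resulting alignment 'dbb' -> 'dedaa' left to right:
  Step 1: insert 'd' [insertion #1]
  Step 2: insert 'e' [insertion #2]
  Step 3: keep 'd'
  Step 4: replace b->a
  Step 5: replace b->a
Total insertions: 2

2


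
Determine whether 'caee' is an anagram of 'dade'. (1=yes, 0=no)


Sort characters of 'caee': 'acee'
Sort characters of 'dade': 'adde'
Sorted forms differ -> they are NOT anagrams
Result: 0

0


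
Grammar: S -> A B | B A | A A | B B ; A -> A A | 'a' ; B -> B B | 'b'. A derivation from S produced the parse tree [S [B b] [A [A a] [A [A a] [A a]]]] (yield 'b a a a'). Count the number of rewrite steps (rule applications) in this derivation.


Every bracketed nonterminal node [X ...] in the tree is produced by exactly one rule application.
Reading the tree off as a leftmost derivation:
  Step 1: S  =>  B A   (applied S -> B A)
  Step 2: B A  =>  b A   (applied B -> b)
  Step 3: b A  =>  b A A   (applied A -> A A)
  Step 4: b A A  =>  b a A   (applied A -> a)
  Step 5: b a A  =>  b a A A   (applied A -> A A)
  Step 6: b a A A  =>  b a a A   (applied A -> a)
  Step 7: b a a A  =>  b a a a   (applied A -> a)
Final yield: b a a a
Total rewrite steps: 7

7


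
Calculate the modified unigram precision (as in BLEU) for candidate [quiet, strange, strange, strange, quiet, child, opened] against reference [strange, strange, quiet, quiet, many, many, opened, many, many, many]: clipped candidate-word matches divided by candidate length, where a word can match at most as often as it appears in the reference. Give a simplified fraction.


Reference word counts: {'many': 5, 'opened': 1, 'quiet': 2, 'strange': 2}
Checking each candidate word (with clipping):
  'quiet' -> in reference (ref count 2, used 1/2) -> match (matches: 1)
  'strange' -> in reference (ref count 2, used 1/2) -> match (matches: 2)
  'strange' -> in reference (ref count 2, used 2/2) -> match (matches: 3)
  'strange' -> ref count 2 already used up (2/2) -> clipped, no match (matches: 3)
  'quiet' -> in reference (ref count 2, used 2/2) -> match (matches: 4)
  'child' -> not in reference -> no match (matches: 4)
  'opened' -> in reference (ref count 1, used 1/1) -> match (matches: 5)
Clipped matches: 5, Candidate length: 7
Precision = 5/7

5/7


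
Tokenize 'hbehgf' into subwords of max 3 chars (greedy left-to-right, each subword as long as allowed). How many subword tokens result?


'hbehgf' has 6 characters.
Chunking with max size 3:
  Chunk 1: 'hbe' (positions 0-2)
  Chunk 2: 'hgf' (positions 3-5)
Total chunks: ceil(6 / 3) = 2

2


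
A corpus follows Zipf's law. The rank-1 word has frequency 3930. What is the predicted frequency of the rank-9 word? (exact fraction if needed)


Zipf's law: freq(rank) = f1 / rank
f1 = 3930, rank = 9
freq = 3930 / 9
GCD(3930, 9) = 3
Simplified: 1310/3

1310/3


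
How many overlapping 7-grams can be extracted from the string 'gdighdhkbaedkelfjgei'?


String 'gdighdhkbaedkelfjgei' has length L = 20.
Number of overlapping n-grams = L - n + 1
Substituting: 20 - 7 + 1 = 14

14


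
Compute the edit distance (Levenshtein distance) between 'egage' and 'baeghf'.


Building DP table for s1='egage' (len 5) and s2='baeghf' (len 6):
       b  a  e  g  h  f
    0  1  2  3  4  5  6
  e 1  1  2  2  3  4  5
  g 2  2  2  3  2  3  4
  a 3  3  2  3  3  3  4
  g 4  4  3  3  3  4  4
  e 5  5  4  3  4  4  5
Edit distance = dp[5][6] = 5

5


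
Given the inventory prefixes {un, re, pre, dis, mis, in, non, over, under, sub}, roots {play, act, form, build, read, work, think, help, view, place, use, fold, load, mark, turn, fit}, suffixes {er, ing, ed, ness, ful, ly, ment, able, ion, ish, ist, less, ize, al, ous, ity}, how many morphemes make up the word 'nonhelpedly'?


Segmenting 'nonhelpedly' against the inventory:
  'non' -> prefix (morpheme 1)
  'help' -> root (morpheme 2)
  'ed' -> suffix (morpheme 3)
  'ly' -> suffix (morpheme 4)
Total morphemes: 4

4


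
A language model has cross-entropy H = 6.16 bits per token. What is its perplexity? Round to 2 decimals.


Perplexity formula: PP = 2^H
H = 6.16
PP = 2^6.16
Decompose: 2^6.16 = 2^6 * 2^0.16
2^6 = 64, 2^0.16 ~ 1.1172871
PP ~ 64 * 1.1172871 = 71.5063744
Rounded to 2 decimals: 71.51

71.51


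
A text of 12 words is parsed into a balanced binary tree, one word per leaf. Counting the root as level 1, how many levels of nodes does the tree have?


In a balanced binary tree with n leaves the deepest leaf is ceil(log2(n)) edges below the root,
so counting node levels inclusive of root and leaves gives ceil(log2(n)) + 1 levels.
log2(12) = 3.5850
ceil(3.5850) = 4
levels = 4 + 1 = 5

5


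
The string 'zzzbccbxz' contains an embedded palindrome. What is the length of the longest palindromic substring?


Scanning 'zzzbccbxz' for palindromic substrings.
Substring at positions 3-6: 'bccb'.
Check: reverse('bccb') = 'bccb' -> palindrome confirmed.
Neighbouring characters ('z' / 'x') break symmetry, so it cannot extend further.
No longer palindromic substring exists; longest length = 4

4


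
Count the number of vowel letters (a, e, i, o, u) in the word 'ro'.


Scanning each character of 'ro':
  Position 1: 'r' -> consonant (running count: 0)
  Position 2: 'o' -> vowel (running count: 1)
Total vowels: 1

1


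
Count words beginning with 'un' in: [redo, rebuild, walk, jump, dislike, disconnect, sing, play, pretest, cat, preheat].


Checking each word for prefix 'un':
  'redo' -> no (count: 0)
  'rebuild' -> no (count: 0)
  'walk' -> no (count: 0)
  'jump' -> no (count: 0)
  'dislike' -> no (count: 0)
  'disconnect' -> no (count: 0)
  'sing' -> no (count: 0)
  'play' -> no (count: 0)
  'pretest' -> no (count: 0)
  'cat' -> no (count: 0)
  'preheat' -> no (count: 0)
Total with prefix 'un': 0

0


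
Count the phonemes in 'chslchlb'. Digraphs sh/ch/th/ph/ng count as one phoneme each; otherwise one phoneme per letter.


Parsing 'chslchlb' greedily, digraphs first:
  'ch' -> digraph (1 consonant phoneme) (phonemes so far: 1)
  's' -> consonant phoneme (phonemes so far: 2)
  'l' -> consonant phoneme (phonemes so far: 3)
  'ch' -> digraph (1 consonant phoneme) (phonemes so far: 4)
  'l' -> consonant phoneme (phonemes so far: 5)
  'b' -> consonant phoneme (phonemes so far: 6)
Total phonemes: 6

6


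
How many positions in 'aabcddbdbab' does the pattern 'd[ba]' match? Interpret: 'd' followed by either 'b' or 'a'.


Pattern: d[ba] means 'd' followed by either 'b' or 'a'.
Scanning 'aabcddbdbab' position-by-position:
  Pos 0: window 'aa' -> no
  Pos 1: window 'ab' -> no
  Pos 2: window 'bc' -> no
  Pos 3: window 'cd' -> no
  Pos 4: window 'dd' -> no
  Pos 5: window 'db' -> MATCH
  Pos 6: window 'bd' -> no
  Pos 7: window 'db' -> MATCH
  Pos 8: window 'ba' -> no
  Pos 9: window 'ab' -> no
  Pos 10: window 'b' -> no
Total matches: 2

2


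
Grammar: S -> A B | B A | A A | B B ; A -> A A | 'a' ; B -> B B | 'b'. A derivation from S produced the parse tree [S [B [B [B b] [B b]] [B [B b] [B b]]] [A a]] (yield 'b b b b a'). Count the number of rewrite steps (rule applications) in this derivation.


Every bracketed nonterminal node [X ...] in the tree is produced by exactly one rule application.
Reading the tree off as a leftmost derivation:
  Step 1: S  =>  B A   (applied S -> B A)
  Step 2: B A  =>  B B A   (applied B -> B B)
  Step 3: B B A  =>  B B B A   (applied B -> B B)
  Step 4: B B B A  =>  b B B A   (applied B -> b)
  Step 5: b B B A  =>  b b B A   (applied B -> b)
  Step 6: b b B A  =>  b b B B A   (applied B -> B B)
  Step 7: b b B B A  =>  b b b B A   (applied B -> b)
  Step 8: b b b B A  =>  b b b b A   (applied B -> b)
  Step 9: b b b b A  =>  b b b b a   (applied A -> a)
Final yield: b b b b a
Total rewrite steps: 9

9


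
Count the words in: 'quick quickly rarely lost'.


Counting words by splitting on spaces:
  Word 1: 'quick'
  Word 2: 'quickly'
  Word 3: 'rarely'
  Word 4: 'lost'
Total words: 4

4


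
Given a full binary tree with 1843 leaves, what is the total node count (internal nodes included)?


Leaf nodes (terminals): 1843
Internal nodes = n - 1 = 1843 - 1 = 1842
Total = leaves + internal = 1843 + 1842 = 3685

3685


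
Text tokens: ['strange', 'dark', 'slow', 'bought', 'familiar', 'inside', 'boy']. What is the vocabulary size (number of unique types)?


Listing all tokens and tracking unique types:
  Token 1: 'strange' -> NEW (unique so far: 1)
  Token 2: 'dark' -> NEW (unique so far: 2)
  Token 3: 'slow' -> NEW (unique so far: 3)
  Token 4: 'bought' -> NEW (unique so far: 4)
  Token 5: 'familiar' -> NEW (unique so far: 5)
  Token 6: 'inside' -> NEW (unique so far: 6)
  Token 7: 'boy' -> NEW (unique so far: 7)
Unique types: ('bought', 'boy', 'dark', 'familiar', 'inside', 'slow', 'strange')
Vocabulary size: 7

7


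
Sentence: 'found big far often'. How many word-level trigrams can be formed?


Word trigrams from [4] words:
  Trigram 1: (found big far)
  Trigram 2: (big far often)
Total word trigrams: 4 - 2 = 2

2


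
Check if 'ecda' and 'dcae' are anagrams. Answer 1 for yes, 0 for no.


Sort characters of 'ecda': 'acde'
Sort characters of 'dcae': 'acde'
Sorted forms match -> they ARE anagrams
Result: 1

1


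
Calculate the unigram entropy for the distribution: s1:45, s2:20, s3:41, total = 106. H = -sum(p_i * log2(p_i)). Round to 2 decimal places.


Computing entropy H = -sum(p_i * log2(p_i)):
  s1: p = 45/106 = 0.4245, -p*log2(p) = 0.5247
  s2: p = 20/106 = 0.1887, -p*log2(p) = 0.4540
  s3: p = 41/106 = 0.3868, -p*log2(p) = 0.5300
H = sum of terms = 1.5087
Rounded to 2 decimals: 1.51

1.51


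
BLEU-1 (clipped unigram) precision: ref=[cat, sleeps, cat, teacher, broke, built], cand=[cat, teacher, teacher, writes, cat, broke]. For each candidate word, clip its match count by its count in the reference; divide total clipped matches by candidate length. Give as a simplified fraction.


Reference word counts: {'broke': 1, 'built': 1, 'cat': 2, 'sleeps': 1, 'teacher': 1}
Checking each candidate word (with clipping):
  'cat' -> in reference (ref count 2, used 1/2) -> match (matches: 1)
  'teacher' -> in reference (ref count 1, used 1/1) -> match (matches: 2)
  'teacher' -> ref count 1 already used up (1/1) -> clipped, no match (matches: 2)
  'writes' -> not in reference -> no match (matches: 2)
  'cat' -> in reference (ref count 2, used 2/2) -> match (matches: 3)
  'broke' -> in reference (ref count 1, used 1/1) -> match (matches: 4)
Clipped matches: 4, Candidate length: 6
Precision = 4/6 = 2/3

2/3


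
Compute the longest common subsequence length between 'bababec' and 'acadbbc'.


DP table for LCS of 'bababec' and 'acadbbc':
       a  c  a  d  b  b  c
    0  0  0  0  0  0  0  0
  b 0  0  0  0  0  1  1  1
  a 0  1  1  1  1  1  1  1
  b 0  1  1  1  1  2  2  2
  a 0  1  1  2  2  2  2  2
  b 0  1  1  2  2  3  3  3
  e 0  1  1  2  2  3  3  3
  c 0  1  2  2  2  3  3  4
LCS: 'abbc'
LCS length = 4

4


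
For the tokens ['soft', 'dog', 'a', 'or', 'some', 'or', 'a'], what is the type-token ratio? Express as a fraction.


Tokens: 7
Unique types: ('a', 'dog', 'or', 'soft', 'some') = 5
TTR = 5/7
Already in lowest terms.

5/7


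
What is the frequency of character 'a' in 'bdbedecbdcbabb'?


Scanning 'bdbedecbdcbabb' for 'a':
  Position 11: 'a' -> MATCH (count: 1)
Total occurrences of 'a': 1

1


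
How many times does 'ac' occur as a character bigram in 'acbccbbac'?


Scanning 'acbccbbac' for bigram 'ac':
  Position 0: 'ac' -> MATCH
  Position 1: 'cb' -> no
  Position 2: 'bc' -> no
  Position 3: 'cc' -> no
  Position 4: 'cb' -> no
  Position 5: 'bb' -> no
  Position 6: 'ba' -> no
  Position 7: 'ac' -> MATCH
Total matches: 2

2


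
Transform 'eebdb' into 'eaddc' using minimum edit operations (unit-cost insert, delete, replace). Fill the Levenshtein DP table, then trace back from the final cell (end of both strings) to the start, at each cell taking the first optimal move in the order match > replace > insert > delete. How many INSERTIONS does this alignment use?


Edit distance = 3. Backtracking from cell (5, 5) with preference match > replace > insert > delete,
then listing the resulting alignment 'eebdb' -> 'eaddc' left to right:
  Step 1: keep 'e'
  Step 2: replace e->a
  Step 3: replace b->d
  Step 4: keep 'd'
  Step 5: replace b->c
Total insertions: 0

0


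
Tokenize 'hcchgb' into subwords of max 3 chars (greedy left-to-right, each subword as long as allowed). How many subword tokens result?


'hcchgb' has 6 characters.
Chunking with max size 3:
  Chunk 1: 'hcc' (positions 0-2)
  Chunk 2: 'hgb' (positions 3-5)
Total chunks: ceil(6 / 3) = 2

2


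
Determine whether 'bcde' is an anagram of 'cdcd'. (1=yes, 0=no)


Sort characters of 'bcde': 'bcde'
Sort characters of 'cdcd': 'ccdd'
Sorted forms differ -> they are NOT anagrams
Result: 0

0


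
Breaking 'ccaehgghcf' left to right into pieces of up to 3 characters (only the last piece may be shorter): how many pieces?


'ccaehgghcf' has 10 characters.
Chunking with max size 3:
  Chunk 1: 'cca' (positions 0-2)
  Chunk 2: 'ehg' (positions 3-5)
  Chunk 3: 'ghc' (positions 6-8)
  Chunk 4: 'f' (positions 9-9)
Total chunks: ceil(10 / 3) = 4

4


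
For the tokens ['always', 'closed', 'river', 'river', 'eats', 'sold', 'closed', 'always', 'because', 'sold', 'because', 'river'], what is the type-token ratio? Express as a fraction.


Tokens: 12
Unique types: ('always', 'because', 'closed', 'eats', 'river', 'sold') = 6
TTR = 6/12
Simplify: divide both by 6 -> 1/2
TTR = 1/2

1/2


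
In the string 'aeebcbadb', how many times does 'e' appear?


Scanning 'aeebcbadb' for 'e':
  Position 1: 'e' -> MATCH (count: 1)
  Position 2: 'e' -> MATCH (count: 2)
Total occurrences of 'e': 2

2


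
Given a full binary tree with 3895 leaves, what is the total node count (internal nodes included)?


Leaf nodes (terminals): 3895
Internal nodes = n - 1 = 3895 - 1 = 3894
Total = leaves + internal = 3895 + 3894 = 7789

7789


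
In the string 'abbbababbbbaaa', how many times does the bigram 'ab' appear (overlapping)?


Scanning 'abbbababbbbaaa' for bigram 'ab':
  Position 0: 'ab' -> MATCH
  Position 1: 'bb' -> no
  Position 2: 'bb' -> no
  Position 3: 'ba' -> no
  Position 4: 'ab' -> MATCH
  Position 5: 'ba' -> no
  Position 6: 'ab' -> MATCH
  Position 7: 'bb' -> no
  Position 8: 'bb' -> no
  Position 9: 'bb' -> no
  Position 10: 'ba' -> no
  Position 11: 'aa' -> no
  Position 12: 'aa' -> no
Total matches: 3

3


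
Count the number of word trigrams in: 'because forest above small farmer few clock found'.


Word trigrams from [8] words:
  Trigram 1: (because forest above)
  Trigram 2: (forest above small)
  Trigram 3: (above small farmer)
  Trigram 4: (small farmer few)
  Trigram 5: (farmer few clock)
  Trigram 6: (few clock found)
Total word trigrams: 8 - 2 = 6

6


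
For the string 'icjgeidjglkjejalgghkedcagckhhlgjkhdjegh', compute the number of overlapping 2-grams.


String 'icjgeidjglkjejalgghkedcagckhhlgjkhdjegh' has length L = 39.
Number of overlapping n-grams = L - n + 1
Substituting: 39 - 2 + 1 = 38

38


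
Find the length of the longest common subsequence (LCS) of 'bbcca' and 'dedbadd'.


DP table for LCS of 'bbcca' and 'dedbadd':
       d  e  d  b  a  d  d
    0  0  0  0  0  0  0  0
  b 0  0  0  0  1  1  1  1
  b 0  0  0  0  1  1  1  1
  c 0  0  0  0  1  1  1  1
  c 0  0  0  0  1  1  1  1
  a 0  0  0  0  1  2  2  2
LCS: 'ba'
LCS length = 2

2


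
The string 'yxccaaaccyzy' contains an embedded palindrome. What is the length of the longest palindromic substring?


Scanning 'yxccaaaccyzy' for palindromic substrings.
Substring at positions 2-8: 'ccaaacc'.
Check: reverse('ccaaacc') = 'ccaaacc' -> palindrome confirmed.
Neighbouring characters ('x' / 'y') break symmetry, so it cannot extend further.
No longer palindromic substring exists; longest length = 7

7


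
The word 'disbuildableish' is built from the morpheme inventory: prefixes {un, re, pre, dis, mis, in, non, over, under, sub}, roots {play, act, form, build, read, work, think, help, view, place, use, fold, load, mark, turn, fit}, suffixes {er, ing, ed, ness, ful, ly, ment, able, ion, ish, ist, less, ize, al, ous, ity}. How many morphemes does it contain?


Segmenting 'disbuildableish' against the inventory:
  'dis' -> prefix (morpheme 1)
  'build' -> root (morpheme 2)
  'able' -> suffix (morpheme 3)
  'ish' -> suffix (morpheme 4)
Total morphemes: 4

4


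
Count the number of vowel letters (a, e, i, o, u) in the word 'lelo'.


Scanning each character of 'lelo':
  Position 1: 'l' -> consonant (running count: 0)
  Position 2: 'e' -> vowel (running count: 1)
  Position 3: 'l' -> consonant (running count: 1)
  Position 4: 'o' -> vowel (running count: 2)
Total vowels: 2

2


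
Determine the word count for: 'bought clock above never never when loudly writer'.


Counting words by splitting on spaces:
  Word 1: 'bought'
  Word 2: 'clock'
  Word 3: 'above'
  Word 4: 'never'
  Word 5: 'never'
  Word 6: 'when'
  Word 7: 'loudly'
  Word 8: 'writer'
Total words: 8

8


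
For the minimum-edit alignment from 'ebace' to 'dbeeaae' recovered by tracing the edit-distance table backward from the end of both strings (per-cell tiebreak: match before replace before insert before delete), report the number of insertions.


Edit distance = 4. Backtracking from cell (5, 7) with preference match > replace > insert > delete,
then listing the resulting alignment 'ebace' -> 'dbeeaae' left to right:
  Step 1: insert 'd' [insertion #1]
  Step 2: insert 'b' [insertion #2]
  Step 3: keep 'e'
  Step 4: replace b->e
  Step 5: keep 'a'
  Step 6: replace c->a
  Step 7: keep 'e'
Total insertions: 2

2


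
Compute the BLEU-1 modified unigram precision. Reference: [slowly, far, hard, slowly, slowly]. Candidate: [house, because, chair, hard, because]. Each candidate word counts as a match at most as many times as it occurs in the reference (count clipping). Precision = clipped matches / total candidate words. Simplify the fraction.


Reference word counts: {'far': 1, 'hard': 1, 'slowly': 3}
Checking each candidate word (with clipping):
  'house' -> not in reference -> no match (matches: 0)
  'because' -> not in reference -> no match (matches: 0)
  'chair' -> not in reference -> no match (matches: 0)
  'hard' -> in reference (ref count 1, used 1/1) -> match (matches: 1)
  'because' -> not in reference -> no match (matches: 1)
Clipped matches: 1, Candidate length: 5
Precision = 1/5

1/5


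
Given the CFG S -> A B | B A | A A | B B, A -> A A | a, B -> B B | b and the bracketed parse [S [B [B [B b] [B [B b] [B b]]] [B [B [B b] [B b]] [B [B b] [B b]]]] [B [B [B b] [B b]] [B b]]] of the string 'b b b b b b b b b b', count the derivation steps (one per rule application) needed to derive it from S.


Every bracketed nonterminal node [X ...] in the tree is produced by exactly one rule application.
Reading the tree off as a leftmost derivation:
  Step 1: S  =>  B B   (applied S -> B B)
  Step 2: B B  =>  B B B   (applied B -> B B)
  Step 3: B B B  =>  B B B B   (applied B -> B B)
  Step 4: B B B B  =>  b B B B   (applied B -> b)
  Step 5: b B B B  =>  b B B B B   (applied B -> B B)
  Step 6: b B B B B  =>  b b B B B   (applied B -> b)
  Step 7: b b B B B  =>  b b b B B   (applied B -> b)
  Step 8: b b b B B  =>  b b b B B B   (applied B -> B B)
  Step 9: b b b B B B  =>  b b b B B B B   (applied B -> B B)
  Step 10: b b b B B B B  =>  b b b b B B B   (applied B -> b)
  Step 11: b b b b B B B  =>  b b b b b B B   (applied B -> b)
  Step 12: b b b b b B B  =>  b b b b b B B B   (applied B -> B B)
  Step 13: b b b b b B B B  =>  b b b b b b B B   (applied B -> b)
  Step 14: b b b b b b B B  =>  b b b b b b b B   (applied B -> b)
  Step 15: b b b b b b b B  =>  b b b b b b b B B   (applied B -> B B)
  Step 16: b b b b b b b B B  =>  b b b b b b b B B B   (applied B -> B B)
  Step 17: b b b b b b b B B B  =>  b b b b b b b b B B   (applied B -> b)
  Step 18: b b b b b b b b B B  =>  b b b b b b b b b B   (applied B -> b)
  Step 19: b b b b b b b b b B  =>  b b b b b b b b b b   (applied B -> b)
Final yield: b b b b b b b b b b
Total rewrite steps: 19

19


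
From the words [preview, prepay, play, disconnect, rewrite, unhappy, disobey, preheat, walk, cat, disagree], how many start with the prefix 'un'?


Checking each word for prefix 'un':
  'preview' -> no (count: 0)
  'prepay' -> no (count: 0)
  'play' -> no (count: 0)
  'disconnect' -> no (count: 0)
  'rewrite' -> no (count: 0)
  'unhappy' -> YES, starts with 'un' (count: 1)
  'disobey' -> no (count: 1)
  'preheat' -> no (count: 1)
  'walk' -> no (count: 1)
  'cat' -> no (count: 1)
  'disagree' -> no (count: 1)
Total with prefix 'un': 1

1


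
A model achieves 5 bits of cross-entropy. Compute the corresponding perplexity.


Perplexity formula: PP = 2^H
H = 5
PP = 2^5
Steps: 2^1 = 2, 2^2 = 4, 2^3 = 8, 2^4 = 16, 2^5 = 32
PP = 32

32


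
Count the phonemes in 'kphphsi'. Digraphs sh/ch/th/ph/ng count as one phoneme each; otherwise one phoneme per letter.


Parsing 'kphphsi' greedily, digraphs first:
  'k' -> consonant phoneme (phonemes so far: 1)
  'ph' -> digraph (1 consonant phoneme) (phonemes so far: 2)
  'ph' -> digraph (1 consonant phoneme) (phonemes so far: 3)
  's' -> consonant phoneme (phonemes so far: 4)
  'i' -> vowel phoneme (phonemes so far: 5)
Total phonemes: 5

5


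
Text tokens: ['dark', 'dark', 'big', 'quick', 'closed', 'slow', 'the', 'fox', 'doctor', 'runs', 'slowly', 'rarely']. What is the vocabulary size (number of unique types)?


Listing all tokens and tracking unique types:
  Token 1: 'dark' -> NEW (unique so far: 1)
  Token 2: 'dark' -> duplicate (unique so far: 1)
  Token 3: 'big' -> NEW (unique so far: 2)
  Token 4: 'quick' -> NEW (unique so far: 3)
  Token 5: 'closed' -> NEW (unique so far: 4)
  Token 6: 'slow' -> NEW (unique so far: 5)
  Token 7: 'the' -> NEW (unique so far: 6)
  Token 8: 'fox' -> NEW (unique so far: 7)
  Token 9: 'doctor' -> NEW (unique so far: 8)
  Token 10: 'runs' -> NEW (unique so far: 9)
  Token 11: 'slowly' -> NEW (unique so far: 10)
  Token 12: 'rarely' -> NEW (unique so far: 11)
Unique types: ('big', 'closed', 'dark', 'doctor', 'fox', 'quick', 'rarely', 'runs', 'slow', 'slowly', 'the')
Vocabulary size: 11

11


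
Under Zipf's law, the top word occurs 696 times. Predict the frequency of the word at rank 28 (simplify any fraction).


Zipf's law: freq(rank) = f1 / rank
f1 = 696, rank = 28
freq = 696 / 28
GCD(696, 28) = 4
Simplified: 174/7

174/7


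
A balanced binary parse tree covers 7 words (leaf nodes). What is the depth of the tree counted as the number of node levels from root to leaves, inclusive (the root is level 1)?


In a balanced binary tree with n leaves the deepest leaf is ceil(log2(n)) edges below the root,
so counting node levels inclusive of root and leaves gives ceil(log2(n)) + 1 levels.
log2(7) = 2.8074
ceil(2.8074) = 3
levels = 3 + 1 = 4

4


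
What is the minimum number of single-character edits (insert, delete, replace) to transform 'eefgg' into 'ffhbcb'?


Building DP table for s1='eefgg' (len 5) and s2='ffhbcb' (len 6):
       f  f  h  b  c  b
    0  1  2  3  4  5  6
  e 1  1  2  3  4  5  6
  e 2  2  2  3  4  5  6
  f 3  2  2  3  4  5  6
  g 4  3  3  3  4  5  6
  g 5  4  4  4  4  5  6
Edit distance = dp[5][6] = 6

6


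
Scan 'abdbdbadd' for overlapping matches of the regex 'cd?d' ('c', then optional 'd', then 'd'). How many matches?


Pattern: cd?d means 'c', then optional 'd', then 'd'.
Scanning 'abdbdbadd' position-by-position:
  Pos 0: window 'abd' -> no
  Pos 1: window 'bdb' -> no
  Pos 2: window 'dbd' -> no
  Pos 3: window 'bdb' -> no
  Pos 4: window 'dba' -> no
  Pos 5: window 'bad' -> no
  Pos 6: window 'add' -> no
  Pos 7: window 'dd' -> no
  Pos 8: window 'd' -> no
Total matches: 0

0


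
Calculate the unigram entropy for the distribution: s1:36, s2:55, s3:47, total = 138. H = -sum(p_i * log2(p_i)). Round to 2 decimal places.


Computing entropy H = -sum(p_i * log2(p_i)):
  s1: p = 36/138 = 0.2609, -p*log2(p) = 0.5057
  s2: p = 55/138 = 0.3986, -p*log2(p) = 0.5289
  s3: p = 47/138 = 0.3406, -p*log2(p) = 0.5292
H = sum of terms = 1.5638
Rounded to 2 decimals: 1.56

1.56
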